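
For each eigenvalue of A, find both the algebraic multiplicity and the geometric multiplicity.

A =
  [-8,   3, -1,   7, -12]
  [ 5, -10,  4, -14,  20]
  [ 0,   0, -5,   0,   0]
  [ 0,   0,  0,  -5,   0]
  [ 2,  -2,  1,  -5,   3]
λ = -5: alg = 5, geom = 3

Step 1 — factor the characteristic polynomial to read off the algebraic multiplicities:
  χ_A(x) = (x + 5)^5

Step 2 — compute geometric multiplicities via the rank-nullity identity g(λ) = n − rank(A − λI):
  rank(A − (-5)·I) = 2, so dim ker(A − (-5)·I) = n − 2 = 3

Summary:
  λ = -5: algebraic multiplicity = 5, geometric multiplicity = 3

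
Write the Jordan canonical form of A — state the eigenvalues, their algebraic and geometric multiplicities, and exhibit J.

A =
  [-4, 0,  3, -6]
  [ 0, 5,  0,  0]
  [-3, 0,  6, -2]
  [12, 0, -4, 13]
J_2(5) ⊕ J_1(5) ⊕ J_1(5)

The characteristic polynomial is
  det(x·I − A) = x^4 - 20*x^3 + 150*x^2 - 500*x + 625 = (x - 5)^4

Eigenvalues and multiplicities (the geometric multiplicity of λ is n − rank(A − λI), which equals the number of Jordan blocks for λ):
  λ = 5: algebraic multiplicity = 4, geometric multiplicity = 3

Determining the block sizes for each eigenvalue:
  λ = 5: 3 blocks summing to 4 forces exactly one block of size 2 and the rest size 1 → block sizes [2, 1, 1]

Assembling the blocks gives a Jordan form
J =
  [5, 1, 0, 0]
  [0, 5, 0, 0]
  [0, 0, 5, 0]
  [0, 0, 0, 5]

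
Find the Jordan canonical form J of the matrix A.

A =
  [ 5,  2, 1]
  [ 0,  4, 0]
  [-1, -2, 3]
J_2(4) ⊕ J_1(4)

The characteristic polynomial is
  det(x·I − A) = x^3 - 12*x^2 + 48*x - 64 = (x - 4)^3

Eigenvalues and multiplicities (the geometric multiplicity of λ is n − rank(A − λI), which equals the number of Jordan blocks for λ):
  λ = 4: algebraic multiplicity = 3, geometric multiplicity = 2

Determining the block sizes for each eigenvalue:
  λ = 4: 2 blocks summing to 3 forces exactly one block of size 2 and the rest size 1 → block sizes [2, 1]

Assembling the blocks gives a Jordan form
J =
  [4, 1, 0]
  [0, 4, 0]
  [0, 0, 4]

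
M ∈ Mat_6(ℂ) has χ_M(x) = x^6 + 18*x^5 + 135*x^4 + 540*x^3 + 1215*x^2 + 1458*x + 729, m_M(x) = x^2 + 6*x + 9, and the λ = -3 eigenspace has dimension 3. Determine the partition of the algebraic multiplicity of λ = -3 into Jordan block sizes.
Block sizes for λ = -3: [2, 2, 2]

Step 1 — from the characteristic polynomial, algebraic multiplicity of λ = -3 is 6. From dim ker(M − (-3)·I) = 3, there are exactly 3 Jordan blocks for λ = -3.
Step 2 — from the minimal polynomial, the factor (x + 3)^2 tells us the largest block for λ = -3 has size 2.
Step 3 — with total size 6, 3 blocks, and largest block 2, the block sizes (in nonincreasing order) are [2, 2, 2].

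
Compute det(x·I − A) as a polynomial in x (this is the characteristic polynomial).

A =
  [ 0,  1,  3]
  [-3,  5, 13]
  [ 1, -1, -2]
x^3 - 3*x^2 + 3*x - 1

Expanding det(x·I − A) (e.g. by cofactor expansion or by noting that A is similar to its Jordan form J, which has the same characteristic polynomial as A) gives
  χ_A(x) = x^3 - 3*x^2 + 3*x - 1
which factors as (x - 1)^3. The eigenvalues (with algebraic multiplicities) are λ = 1 with multiplicity 3.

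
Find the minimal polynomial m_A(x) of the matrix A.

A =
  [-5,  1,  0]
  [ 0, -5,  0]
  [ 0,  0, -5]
x^2 + 10*x + 25

The characteristic polynomial is χ_A(x) = (x + 5)^3, so the eigenvalues are known. The minimal polynomial is
  m_A(x) = Π_λ (x − λ)^{k_λ}
where k_λ is the size of the *largest* Jordan block for λ (equivalently, the smallest k with (A − λI)^k v = 0 for every generalised eigenvector v of λ).

  λ = -5: largest Jordan block has size 2, contributing (x + 5)^2

So m_A(x) = (x + 5)^2 = x^2 + 10*x + 25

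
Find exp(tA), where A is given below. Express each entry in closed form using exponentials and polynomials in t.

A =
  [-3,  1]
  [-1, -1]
e^{tA} =
  [-t*exp(-2*t) + exp(-2*t), t*exp(-2*t)]
  [-t*exp(-2*t), t*exp(-2*t) + exp(-2*t)]

Strategy: write A = P · J · P⁻¹ where J is a Jordan canonical form, so e^{tA} = P · e^{tJ} · P⁻¹, and e^{tJ} can be computed block-by-block.

A has Jordan form
J =
  [-2,  1]
  [ 0, -2]
(up to reordering of blocks).

Per-block formulas:
  For a 2×2 Jordan block J_2(-2): exp(t · J_2(-2)) = e^(-2t)·(I + t·N), where N is the 2×2 nilpotent shift.

After assembling e^{tJ} and conjugating by P, we get:

e^{tA} =
  [-t*exp(-2*t) + exp(-2*t), t*exp(-2*t)]
  [-t*exp(-2*t), t*exp(-2*t) + exp(-2*t)]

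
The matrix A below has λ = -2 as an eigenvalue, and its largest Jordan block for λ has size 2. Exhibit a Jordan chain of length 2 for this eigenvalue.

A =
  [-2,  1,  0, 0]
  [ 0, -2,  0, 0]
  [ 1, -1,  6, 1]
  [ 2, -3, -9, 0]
A Jordan chain for λ = -2 of length 2:
v_1 = (1, 0, 0, -1)ᵀ
v_2 = (1, 1, 0, 0)ᵀ

Let N = A − (-2)·I. We want v_2 with N^2 v_2 = 0 but N^1 v_2 ≠ 0; then v_{j-1} := N · v_j for j = 2, …, 2.

Pick v_2 = (1, 1, 0, 0)ᵀ.
Then v_1 = N · v_2 = (1, 0, 0, -1)ᵀ.

Sanity check: (A − (-2)·I) v_1 = (0, 0, 0, 0)ᵀ = 0. ✓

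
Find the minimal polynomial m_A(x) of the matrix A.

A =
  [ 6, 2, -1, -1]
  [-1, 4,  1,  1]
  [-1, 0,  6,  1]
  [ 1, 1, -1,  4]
x^3 - 15*x^2 + 75*x - 125

The characteristic polynomial is χ_A(x) = (x - 5)^4, so the eigenvalues are known. The minimal polynomial is
  m_A(x) = Π_λ (x − λ)^{k_λ}
where k_λ is the size of the *largest* Jordan block for λ (equivalently, the smallest k with (A − λI)^k v = 0 for every generalised eigenvector v of λ).

  λ = 5: largest Jordan block has size 3, contributing (x − 5)^3

So m_A(x) = (x - 5)^3 = x^3 - 15*x^2 + 75*x - 125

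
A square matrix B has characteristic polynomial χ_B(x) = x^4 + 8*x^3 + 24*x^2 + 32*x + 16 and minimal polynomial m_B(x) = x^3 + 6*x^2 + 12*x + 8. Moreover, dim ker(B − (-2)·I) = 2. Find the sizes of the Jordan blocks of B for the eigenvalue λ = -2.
Block sizes for λ = -2: [3, 1]

Step 1 — from the characteristic polynomial, algebraic multiplicity of λ = -2 is 4. From dim ker(B − (-2)·I) = 2, there are exactly 2 Jordan blocks for λ = -2.
Step 2 — from the minimal polynomial, the factor (x + 2)^3 tells us the largest block for λ = -2 has size 3.
Step 3 — with total size 4, 2 blocks, and largest block 3, the block sizes (in nonincreasing order) are [3, 1].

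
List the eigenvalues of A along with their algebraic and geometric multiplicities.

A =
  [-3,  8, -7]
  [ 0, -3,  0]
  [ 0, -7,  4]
λ = -3: alg = 2, geom = 1; λ = 4: alg = 1, geom = 1

Step 1 — factor the characteristic polynomial to read off the algebraic multiplicities:
  χ_A(x) = (x - 4)*(x + 3)^2

Step 2 — compute geometric multiplicities via the rank-nullity identity g(λ) = n − rank(A − λI):
  rank(A − (-3)·I) = 2, so dim ker(A − (-3)·I) = n − 2 = 1
  rank(A − (4)·I) = 2, so dim ker(A − (4)·I) = n − 2 = 1

Summary:
  λ = -3: algebraic multiplicity = 2, geometric multiplicity = 1
  λ = 4: algebraic multiplicity = 1, geometric multiplicity = 1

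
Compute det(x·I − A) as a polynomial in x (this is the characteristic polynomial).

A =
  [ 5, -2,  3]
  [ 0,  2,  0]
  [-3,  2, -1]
x^3 - 6*x^2 + 12*x - 8

Expanding det(x·I − A) (e.g. by cofactor expansion or by noting that A is similar to its Jordan form J, which has the same characteristic polynomial as A) gives
  χ_A(x) = x^3 - 6*x^2 + 12*x - 8
which factors as (x - 2)^3. The eigenvalues (with algebraic multiplicities) are λ = 2 with multiplicity 3.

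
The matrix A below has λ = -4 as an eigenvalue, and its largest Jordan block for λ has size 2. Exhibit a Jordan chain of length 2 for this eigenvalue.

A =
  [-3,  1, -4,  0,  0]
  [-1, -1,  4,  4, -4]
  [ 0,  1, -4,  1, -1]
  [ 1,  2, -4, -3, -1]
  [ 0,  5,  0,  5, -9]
A Jordan chain for λ = -4 of length 2:
v_1 = (1, -1, 0, 1, 0)ᵀ
v_2 = (1, 0, 0, 0, 0)ᵀ

Let N = A − (-4)·I. We want v_2 with N^2 v_2 = 0 but N^1 v_2 ≠ 0; then v_{j-1} := N · v_j for j = 2, …, 2.

Pick v_2 = (1, 0, 0, 0, 0)ᵀ.
Then v_1 = N · v_2 = (1, -1, 0, 1, 0)ᵀ.

Sanity check: (A − (-4)·I) v_1 = (0, 0, 0, 0, 0)ᵀ = 0. ✓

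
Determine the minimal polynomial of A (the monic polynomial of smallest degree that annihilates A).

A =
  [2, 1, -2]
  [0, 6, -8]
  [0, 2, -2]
x^2 - 4*x + 4

The characteristic polynomial is χ_A(x) = (x - 2)^3, so the eigenvalues are known. The minimal polynomial is
  m_A(x) = Π_λ (x − λ)^{k_λ}
where k_λ is the size of the *largest* Jordan block for λ (equivalently, the smallest k with (A − λI)^k v = 0 for every generalised eigenvector v of λ).

  λ = 2: largest Jordan block has size 2, contributing (x − 2)^2

So m_A(x) = (x - 2)^2 = x^2 - 4*x + 4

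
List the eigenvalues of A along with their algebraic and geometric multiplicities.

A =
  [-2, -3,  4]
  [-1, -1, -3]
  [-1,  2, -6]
λ = -3: alg = 3, geom = 1

Step 1 — factor the characteristic polynomial to read off the algebraic multiplicities:
  χ_A(x) = (x + 3)^3

Step 2 — compute geometric multiplicities via the rank-nullity identity g(λ) = n − rank(A − λI):
  rank(A − (-3)·I) = 2, so dim ker(A − (-3)·I) = n − 2 = 1

Summary:
  λ = -3: algebraic multiplicity = 3, geometric multiplicity = 1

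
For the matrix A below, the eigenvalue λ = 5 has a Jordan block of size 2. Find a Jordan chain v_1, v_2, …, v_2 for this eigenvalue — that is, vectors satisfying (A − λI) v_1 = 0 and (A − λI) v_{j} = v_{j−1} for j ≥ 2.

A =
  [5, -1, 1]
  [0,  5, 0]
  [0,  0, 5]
A Jordan chain for λ = 5 of length 2:
v_1 = (-1, 0, 0)ᵀ
v_2 = (0, 1, 0)ᵀ

Let N = A − (5)·I. We want v_2 with N^2 v_2 = 0 but N^1 v_2 ≠ 0; then v_{j-1} := N · v_j for j = 2, …, 2.

Pick v_2 = (0, 1, 0)ᵀ.
Then v_1 = N · v_2 = (-1, 0, 0)ᵀ.

Sanity check: (A − (5)·I) v_1 = (0, 0, 0)ᵀ = 0. ✓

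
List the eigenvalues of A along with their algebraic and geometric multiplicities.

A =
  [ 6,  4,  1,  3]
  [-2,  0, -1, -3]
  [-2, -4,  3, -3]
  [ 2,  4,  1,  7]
λ = 4: alg = 4, geom = 3

Step 1 — factor the characteristic polynomial to read off the algebraic multiplicities:
  χ_A(x) = (x - 4)^4

Step 2 — compute geometric multiplicities via the rank-nullity identity g(λ) = n − rank(A − λI):
  rank(A − (4)·I) = 1, so dim ker(A − (4)·I) = n − 1 = 3

Summary:
  λ = 4: algebraic multiplicity = 4, geometric multiplicity = 3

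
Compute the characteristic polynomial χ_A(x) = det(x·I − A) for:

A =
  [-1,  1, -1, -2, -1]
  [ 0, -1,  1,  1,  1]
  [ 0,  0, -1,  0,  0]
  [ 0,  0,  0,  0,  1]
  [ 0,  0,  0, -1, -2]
x^5 + 5*x^4 + 10*x^3 + 10*x^2 + 5*x + 1

Expanding det(x·I − A) (e.g. by cofactor expansion or by noting that A is similar to its Jordan form J, which has the same characteristic polynomial as A) gives
  χ_A(x) = x^5 + 5*x^4 + 10*x^3 + 10*x^2 + 5*x + 1
which factors as (x + 1)^5. The eigenvalues (with algebraic multiplicities) are λ = -1 with multiplicity 5.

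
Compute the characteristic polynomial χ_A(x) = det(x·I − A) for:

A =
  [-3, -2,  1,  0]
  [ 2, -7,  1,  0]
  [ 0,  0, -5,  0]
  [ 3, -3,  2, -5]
x^4 + 20*x^3 + 150*x^2 + 500*x + 625

Expanding det(x·I − A) (e.g. by cofactor expansion or by noting that A is similar to its Jordan form J, which has the same characteristic polynomial as A) gives
  χ_A(x) = x^4 + 20*x^3 + 150*x^2 + 500*x + 625
which factors as (x + 5)^4. The eigenvalues (with algebraic multiplicities) are λ = -5 with multiplicity 4.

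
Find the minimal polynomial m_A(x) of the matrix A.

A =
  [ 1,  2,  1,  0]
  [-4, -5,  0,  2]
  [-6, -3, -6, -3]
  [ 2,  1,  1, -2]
x^3 + 9*x^2 + 27*x + 27

The characteristic polynomial is χ_A(x) = (x + 3)^4, so the eigenvalues are known. The minimal polynomial is
  m_A(x) = Π_λ (x − λ)^{k_λ}
where k_λ is the size of the *largest* Jordan block for λ (equivalently, the smallest k with (A − λI)^k v = 0 for every generalised eigenvector v of λ).

  λ = -3: largest Jordan block has size 3, contributing (x + 3)^3

So m_A(x) = (x + 3)^3 = x^3 + 9*x^2 + 27*x + 27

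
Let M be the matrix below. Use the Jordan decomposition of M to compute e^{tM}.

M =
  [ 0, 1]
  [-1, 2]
e^{tM} =
  [-t*exp(t) + exp(t), t*exp(t)]
  [-t*exp(t), t*exp(t) + exp(t)]

Strategy: write M = P · J · P⁻¹ where J is a Jordan canonical form, so e^{tM} = P · e^{tJ} · P⁻¹, and e^{tJ} can be computed block-by-block.

M has Jordan form
J =
  [1, 1]
  [0, 1]
(up to reordering of blocks).

Per-block formulas:
  For a 2×2 Jordan block J_2(1): exp(t · J_2(1)) = e^(1t)·(I + t·N), where N is the 2×2 nilpotent shift.

After assembling e^{tJ} and conjugating by P, we get:

e^{tM} =
  [-t*exp(t) + exp(t), t*exp(t)]
  [-t*exp(t), t*exp(t) + exp(t)]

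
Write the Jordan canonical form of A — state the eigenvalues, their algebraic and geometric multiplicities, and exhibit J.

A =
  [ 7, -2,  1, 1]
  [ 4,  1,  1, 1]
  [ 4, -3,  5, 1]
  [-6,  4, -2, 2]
J_1(3) ⊕ J_2(4) ⊕ J_1(4)

The characteristic polynomial is
  det(x·I − A) = x^4 - 15*x^3 + 84*x^2 - 208*x + 192 = (x - 4)^3*(x - 3)

Eigenvalues and multiplicities (the geometric multiplicity of λ is n − rank(A − λI), which equals the number of Jordan blocks for λ):
  λ = 3: algebraic multiplicity = 1, geometric multiplicity = 1
  λ = 4: algebraic multiplicity = 3, geometric multiplicity = 2

Determining the block sizes for each eigenvalue:
  λ = 3: one block (gm = 1), so the single block has size am = 1 → block sizes [1]
  λ = 4: 2 blocks summing to 3 forces exactly one block of size 2 and the rest size 1 → block sizes [2, 1]

Assembling the blocks gives a Jordan form
J =
  [3, 0, 0, 0]
  [0, 4, 1, 0]
  [0, 0, 4, 0]
  [0, 0, 0, 4]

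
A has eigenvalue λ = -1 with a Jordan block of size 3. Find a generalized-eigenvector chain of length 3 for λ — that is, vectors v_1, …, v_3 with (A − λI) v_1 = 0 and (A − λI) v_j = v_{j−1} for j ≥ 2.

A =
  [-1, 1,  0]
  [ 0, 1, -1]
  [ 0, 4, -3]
A Jordan chain for λ = -1 of length 3:
v_1 = (2, 0, 0)ᵀ
v_2 = (1, 2, 4)ᵀ
v_3 = (0, 1, 0)ᵀ

Let N = A − (-1)·I. We want v_3 with N^3 v_3 = 0 but N^2 v_3 ≠ 0; then v_{j-1} := N · v_j for j = 3, …, 2.

Pick v_3 = (0, 1, 0)ᵀ.
Then v_2 = N · v_3 = (1, 2, 4)ᵀ.
Then v_1 = N · v_2 = (2, 0, 0)ᵀ.

Sanity check: (A − (-1)·I) v_1 = (0, 0, 0)ᵀ = 0. ✓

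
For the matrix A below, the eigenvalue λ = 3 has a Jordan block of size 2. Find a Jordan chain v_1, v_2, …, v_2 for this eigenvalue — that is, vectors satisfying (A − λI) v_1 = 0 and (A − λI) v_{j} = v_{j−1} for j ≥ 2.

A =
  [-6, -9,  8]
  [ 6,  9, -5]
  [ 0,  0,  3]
A Jordan chain for λ = 3 of length 2:
v_1 = (-1, 1, 0)ᵀ
v_2 = (1, 0, 1)ᵀ

Let N = A − (3)·I. We want v_2 with N^2 v_2 = 0 but N^1 v_2 ≠ 0; then v_{j-1} := N · v_j for j = 2, …, 2.

Pick v_2 = (1, 0, 1)ᵀ.
Then v_1 = N · v_2 = (-1, 1, 0)ᵀ.

Sanity check: (A − (3)·I) v_1 = (0, 0, 0)ᵀ = 0. ✓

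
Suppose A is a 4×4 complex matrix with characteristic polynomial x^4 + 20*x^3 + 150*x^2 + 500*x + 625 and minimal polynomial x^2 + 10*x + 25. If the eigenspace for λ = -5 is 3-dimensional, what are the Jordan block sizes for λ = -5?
Block sizes for λ = -5: [2, 1, 1]

Step 1 — from the characteristic polynomial, algebraic multiplicity of λ = -5 is 4. From dim ker(A − (-5)·I) = 3, there are exactly 3 Jordan blocks for λ = -5.
Step 2 — from the minimal polynomial, the factor (x + 5)^2 tells us the largest block for λ = -5 has size 2.
Step 3 — with total size 4, 3 blocks, and largest block 2, the block sizes (in nonincreasing order) are [2, 1, 1].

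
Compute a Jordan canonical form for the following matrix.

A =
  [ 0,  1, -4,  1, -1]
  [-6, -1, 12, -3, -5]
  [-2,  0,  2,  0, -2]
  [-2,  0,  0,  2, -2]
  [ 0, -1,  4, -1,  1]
J_2(0) ⊕ J_1(0) ⊕ J_1(2) ⊕ J_1(2)

The characteristic polynomial is
  det(x·I − A) = x^5 - 4*x^4 + 4*x^3 = x^3*(x - 2)^2

Eigenvalues and multiplicities (the geometric multiplicity of λ is n − rank(A − λI), which equals the number of Jordan blocks for λ):
  λ = 0: algebraic multiplicity = 3, geometric multiplicity = 2
  λ = 2: algebraic multiplicity = 2, geometric multiplicity = 2

Determining the block sizes for each eigenvalue:
  λ = 0: 2 blocks summing to 3 forces exactly one block of size 2 and the rest size 1 → block sizes [2, 1]
  λ = 2: gm = am = 2, so every block has size 1 → block sizes [1, 1]

Assembling the blocks gives a Jordan form
J =
  [0, 1, 0, 0, 0]
  [0, 0, 0, 0, 0]
  [0, 0, 0, 0, 0]
  [0, 0, 0, 2, 0]
  [0, 0, 0, 0, 2]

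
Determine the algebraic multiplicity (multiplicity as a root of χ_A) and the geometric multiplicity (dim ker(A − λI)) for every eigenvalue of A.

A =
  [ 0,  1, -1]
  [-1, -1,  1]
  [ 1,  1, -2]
λ = -1: alg = 3, geom = 1

Step 1 — factor the characteristic polynomial to read off the algebraic multiplicities:
  χ_A(x) = (x + 1)^3

Step 2 — compute geometric multiplicities via the rank-nullity identity g(λ) = n − rank(A − λI):
  rank(A − (-1)·I) = 2, so dim ker(A − (-1)·I) = n − 2 = 1

Summary:
  λ = -1: algebraic multiplicity = 3, geometric multiplicity = 1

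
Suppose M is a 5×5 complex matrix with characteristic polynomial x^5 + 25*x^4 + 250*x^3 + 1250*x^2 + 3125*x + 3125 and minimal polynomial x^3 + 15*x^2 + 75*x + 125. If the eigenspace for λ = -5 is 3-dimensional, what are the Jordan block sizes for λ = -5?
Block sizes for λ = -5: [3, 1, 1]

Step 1 — from the characteristic polynomial, algebraic multiplicity of λ = -5 is 5. From dim ker(M − (-5)·I) = 3, there are exactly 3 Jordan blocks for λ = -5.
Step 2 — from the minimal polynomial, the factor (x + 5)^3 tells us the largest block for λ = -5 has size 3.
Step 3 — with total size 5, 3 blocks, and largest block 3, the block sizes (in nonincreasing order) are [3, 1, 1].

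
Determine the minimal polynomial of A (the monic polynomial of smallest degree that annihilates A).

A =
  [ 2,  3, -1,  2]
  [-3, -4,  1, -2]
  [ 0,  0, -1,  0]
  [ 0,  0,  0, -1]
x^2 + 2*x + 1

The characteristic polynomial is χ_A(x) = (x + 1)^4, so the eigenvalues are known. The minimal polynomial is
  m_A(x) = Π_λ (x − λ)^{k_λ}
where k_λ is the size of the *largest* Jordan block for λ (equivalently, the smallest k with (A − λI)^k v = 0 for every generalised eigenvector v of λ).

  λ = -1: largest Jordan block has size 2, contributing (x + 1)^2

So m_A(x) = (x + 1)^2 = x^2 + 2*x + 1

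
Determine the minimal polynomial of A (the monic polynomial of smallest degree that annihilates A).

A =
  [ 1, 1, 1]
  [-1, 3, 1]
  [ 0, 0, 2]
x^2 - 4*x + 4

The characteristic polynomial is χ_A(x) = (x - 2)^3, so the eigenvalues are known. The minimal polynomial is
  m_A(x) = Π_λ (x − λ)^{k_λ}
where k_λ is the size of the *largest* Jordan block for λ (equivalently, the smallest k with (A − λI)^k v = 0 for every generalised eigenvector v of λ).

  λ = 2: largest Jordan block has size 2, contributing (x − 2)^2

So m_A(x) = (x - 2)^2 = x^2 - 4*x + 4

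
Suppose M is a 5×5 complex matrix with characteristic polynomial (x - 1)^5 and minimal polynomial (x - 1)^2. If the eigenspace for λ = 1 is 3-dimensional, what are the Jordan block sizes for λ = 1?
Block sizes for λ = 1: [2, 2, 1]

Step 1 — from the characteristic polynomial, algebraic multiplicity of λ = 1 is 5. From dim ker(M − (1)·I) = 3, there are exactly 3 Jordan blocks for λ = 1.
Step 2 — from the minimal polynomial, the factor (x − 1)^2 tells us the largest block for λ = 1 has size 2.
Step 3 — with total size 5, 3 blocks, and largest block 2, the block sizes (in nonincreasing order) are [2, 2, 1].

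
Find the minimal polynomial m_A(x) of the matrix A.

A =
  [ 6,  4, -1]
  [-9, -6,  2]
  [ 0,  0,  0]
x^3

The characteristic polynomial is χ_A(x) = x^3, so the eigenvalues are known. The minimal polynomial is
  m_A(x) = Π_λ (x − λ)^{k_λ}
where k_λ is the size of the *largest* Jordan block for λ (equivalently, the smallest k with (A − λI)^k v = 0 for every generalised eigenvector v of λ).

  λ = 0: largest Jordan block has size 3, contributing (x − 0)^3

So m_A(x) = x^3 = x^3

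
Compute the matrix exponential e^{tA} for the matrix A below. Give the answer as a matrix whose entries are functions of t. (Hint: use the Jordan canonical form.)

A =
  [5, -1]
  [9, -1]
e^{tA} =
  [3*t*exp(2*t) + exp(2*t), -t*exp(2*t)]
  [9*t*exp(2*t), -3*t*exp(2*t) + exp(2*t)]

Strategy: write A = P · J · P⁻¹ where J is a Jordan canonical form, so e^{tA} = P · e^{tJ} · P⁻¹, and e^{tJ} can be computed block-by-block.

A has Jordan form
J =
  [2, 1]
  [0, 2]
(up to reordering of blocks).

Per-block formulas:
  For a 2×2 Jordan block J_2(2): exp(t · J_2(2)) = e^(2t)·(I + t·N), where N is the 2×2 nilpotent shift.

After assembling e^{tJ} and conjugating by P, we get:

e^{tA} =
  [3*t*exp(2*t) + exp(2*t), -t*exp(2*t)]
  [9*t*exp(2*t), -3*t*exp(2*t) + exp(2*t)]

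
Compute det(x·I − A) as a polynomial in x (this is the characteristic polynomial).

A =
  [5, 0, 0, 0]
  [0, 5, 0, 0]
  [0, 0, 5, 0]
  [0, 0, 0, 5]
x^4 - 20*x^3 + 150*x^2 - 500*x + 625

Expanding det(x·I − A) (e.g. by cofactor expansion or by noting that A is similar to its Jordan form J, which has the same characteristic polynomial as A) gives
  χ_A(x) = x^4 - 20*x^3 + 150*x^2 - 500*x + 625
which factors as (x - 5)^4. The eigenvalues (with algebraic multiplicities) are λ = 5 with multiplicity 4.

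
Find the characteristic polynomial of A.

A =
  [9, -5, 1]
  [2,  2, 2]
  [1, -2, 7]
x^3 - 18*x^2 + 108*x - 216

Expanding det(x·I − A) (e.g. by cofactor expansion or by noting that A is similar to its Jordan form J, which has the same characteristic polynomial as A) gives
  χ_A(x) = x^3 - 18*x^2 + 108*x - 216
which factors as (x - 6)^3. The eigenvalues (with algebraic multiplicities) are λ = 6 with multiplicity 3.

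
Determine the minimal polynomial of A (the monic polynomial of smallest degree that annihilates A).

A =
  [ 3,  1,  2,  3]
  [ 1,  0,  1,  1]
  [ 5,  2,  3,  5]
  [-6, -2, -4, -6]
x^3

The characteristic polynomial is χ_A(x) = x^4, so the eigenvalues are known. The minimal polynomial is
  m_A(x) = Π_λ (x − λ)^{k_λ}
where k_λ is the size of the *largest* Jordan block for λ (equivalently, the smallest k with (A − λI)^k v = 0 for every generalised eigenvector v of λ).

  λ = 0: largest Jordan block has size 3, contributing (x − 0)^3

So m_A(x) = x^3 = x^3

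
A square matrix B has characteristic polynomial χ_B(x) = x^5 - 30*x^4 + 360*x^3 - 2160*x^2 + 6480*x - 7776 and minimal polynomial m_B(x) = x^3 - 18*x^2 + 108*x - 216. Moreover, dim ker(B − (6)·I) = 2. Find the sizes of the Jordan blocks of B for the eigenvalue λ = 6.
Block sizes for λ = 6: [3, 2]

Step 1 — from the characteristic polynomial, algebraic multiplicity of λ = 6 is 5. From dim ker(B − (6)·I) = 2, there are exactly 2 Jordan blocks for λ = 6.
Step 2 — from the minimal polynomial, the factor (x − 6)^3 tells us the largest block for λ = 6 has size 3.
Step 3 — with total size 5, 2 blocks, and largest block 3, the block sizes (in nonincreasing order) are [3, 2].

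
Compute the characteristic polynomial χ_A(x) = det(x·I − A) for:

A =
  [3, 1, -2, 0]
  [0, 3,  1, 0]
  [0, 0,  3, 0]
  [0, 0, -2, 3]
x^4 - 12*x^3 + 54*x^2 - 108*x + 81

Expanding det(x·I − A) (e.g. by cofactor expansion or by noting that A is similar to its Jordan form J, which has the same characteristic polynomial as A) gives
  χ_A(x) = x^4 - 12*x^3 + 54*x^2 - 108*x + 81
which factors as (x - 3)^4. The eigenvalues (with algebraic multiplicities) are λ = 3 with multiplicity 4.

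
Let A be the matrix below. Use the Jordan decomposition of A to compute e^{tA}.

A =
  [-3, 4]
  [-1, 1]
e^{tA} =
  [-2*t*exp(-t) + exp(-t), 4*t*exp(-t)]
  [-t*exp(-t), 2*t*exp(-t) + exp(-t)]

Strategy: write A = P · J · P⁻¹ where J is a Jordan canonical form, so e^{tA} = P · e^{tJ} · P⁻¹, and e^{tJ} can be computed block-by-block.

A has Jordan form
J =
  [-1,  1]
  [ 0, -1]
(up to reordering of blocks).

Per-block formulas:
  For a 2×2 Jordan block J_2(-1): exp(t · J_2(-1)) = e^(-1t)·(I + t·N), where N is the 2×2 nilpotent shift.

After assembling e^{tJ} and conjugating by P, we get:

e^{tA} =
  [-2*t*exp(-t) + exp(-t), 4*t*exp(-t)]
  [-t*exp(-t), 2*t*exp(-t) + exp(-t)]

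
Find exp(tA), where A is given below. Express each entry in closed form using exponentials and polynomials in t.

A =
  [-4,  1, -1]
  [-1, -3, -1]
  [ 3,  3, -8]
e^{tA} =
  [-3*t^2*exp(-5*t)/2 + t*exp(-5*t) + exp(-5*t), t*exp(-5*t), t^2*exp(-5*t)/2 - t*exp(-5*t)]
  [-3*t^2*exp(-5*t) - t*exp(-5*t), 2*t*exp(-5*t) + exp(-5*t), t^2*exp(-5*t) - t*exp(-5*t)]
  [-9*t^2*exp(-5*t)/2 + 3*t*exp(-5*t), 3*t*exp(-5*t), 3*t^2*exp(-5*t)/2 - 3*t*exp(-5*t) + exp(-5*t)]

Strategy: write A = P · J · P⁻¹ where J is a Jordan canonical form, so e^{tA} = P · e^{tJ} · P⁻¹, and e^{tJ} can be computed block-by-block.

A has Jordan form
J =
  [-5,  1,  0]
  [ 0, -5,  1]
  [ 0,  0, -5]
(up to reordering of blocks).

Per-block formulas:
  For a 3×3 Jordan block J_3(-5): exp(t · J_3(-5)) = e^(-5t)·(I + t·N + (t^2/2)·N^2), where N is the 3×3 nilpotent shift.

After assembling e^{tJ} and conjugating by P, we get:

e^{tA} =
  [-3*t^2*exp(-5*t)/2 + t*exp(-5*t) + exp(-5*t), t*exp(-5*t), t^2*exp(-5*t)/2 - t*exp(-5*t)]
  [-3*t^2*exp(-5*t) - t*exp(-5*t), 2*t*exp(-5*t) + exp(-5*t), t^2*exp(-5*t) - t*exp(-5*t)]
  [-9*t^2*exp(-5*t)/2 + 3*t*exp(-5*t), 3*t*exp(-5*t), 3*t^2*exp(-5*t)/2 - 3*t*exp(-5*t) + exp(-5*t)]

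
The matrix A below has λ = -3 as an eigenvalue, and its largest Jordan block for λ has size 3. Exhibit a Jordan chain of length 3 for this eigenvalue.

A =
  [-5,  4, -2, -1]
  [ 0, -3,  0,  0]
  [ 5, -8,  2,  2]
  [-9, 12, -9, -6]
A Jordan chain for λ = -3 of length 3:
v_1 = (3, 0, -3, 0)ᵀ
v_2 = (-2, 0, 5, -9)ᵀ
v_3 = (1, 0, 0, 0)ᵀ

Let N = A − (-3)·I. We want v_3 with N^3 v_3 = 0 but N^2 v_3 ≠ 0; then v_{j-1} := N · v_j for j = 3, …, 2.

Pick v_3 = (1, 0, 0, 0)ᵀ.
Then v_2 = N · v_3 = (-2, 0, 5, -9)ᵀ.
Then v_1 = N · v_2 = (3, 0, -3, 0)ᵀ.

Sanity check: (A − (-3)·I) v_1 = (0, 0, 0, 0)ᵀ = 0. ✓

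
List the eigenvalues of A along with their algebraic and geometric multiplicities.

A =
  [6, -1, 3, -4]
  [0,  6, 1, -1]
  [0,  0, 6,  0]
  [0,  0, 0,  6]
λ = 6: alg = 4, geom = 2

Step 1 — factor the characteristic polynomial to read off the algebraic multiplicities:
  χ_A(x) = (x - 6)^4

Step 2 — compute geometric multiplicities via the rank-nullity identity g(λ) = n − rank(A − λI):
  rank(A − (6)·I) = 2, so dim ker(A − (6)·I) = n − 2 = 2

Summary:
  λ = 6: algebraic multiplicity = 4, geometric multiplicity = 2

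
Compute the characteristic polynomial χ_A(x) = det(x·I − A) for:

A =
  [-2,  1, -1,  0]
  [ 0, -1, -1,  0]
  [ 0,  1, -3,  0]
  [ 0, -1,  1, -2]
x^4 + 8*x^3 + 24*x^2 + 32*x + 16

Expanding det(x·I − A) (e.g. by cofactor expansion or by noting that A is similar to its Jordan form J, which has the same characteristic polynomial as A) gives
  χ_A(x) = x^4 + 8*x^3 + 24*x^2 + 32*x + 16
which factors as (x + 2)^4. The eigenvalues (with algebraic multiplicities) are λ = -2 with multiplicity 4.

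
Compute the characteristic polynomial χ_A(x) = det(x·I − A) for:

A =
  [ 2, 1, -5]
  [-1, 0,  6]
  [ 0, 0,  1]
x^3 - 3*x^2 + 3*x - 1

Expanding det(x·I − A) (e.g. by cofactor expansion or by noting that A is similar to its Jordan form J, which has the same characteristic polynomial as A) gives
  χ_A(x) = x^3 - 3*x^2 + 3*x - 1
which factors as (x - 1)^3. The eigenvalues (with algebraic multiplicities) are λ = 1 with multiplicity 3.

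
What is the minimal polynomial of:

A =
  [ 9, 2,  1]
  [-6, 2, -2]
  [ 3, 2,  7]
x^2 - 12*x + 36

The characteristic polynomial is χ_A(x) = (x - 6)^3, so the eigenvalues are known. The minimal polynomial is
  m_A(x) = Π_λ (x − λ)^{k_λ}
where k_λ is the size of the *largest* Jordan block for λ (equivalently, the smallest k with (A − λI)^k v = 0 for every generalised eigenvector v of λ).

  λ = 6: largest Jordan block has size 2, contributing (x − 6)^2

So m_A(x) = (x - 6)^2 = x^2 - 12*x + 36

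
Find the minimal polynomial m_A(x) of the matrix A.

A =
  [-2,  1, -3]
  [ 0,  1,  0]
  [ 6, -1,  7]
x^3 - 6*x^2 + 9*x - 4

The characteristic polynomial is χ_A(x) = (x - 4)*(x - 1)^2, so the eigenvalues are known. The minimal polynomial is
  m_A(x) = Π_λ (x − λ)^{k_λ}
where k_λ is the size of the *largest* Jordan block for λ (equivalently, the smallest k with (A − λI)^k v = 0 for every generalised eigenvector v of λ).

  λ = 1: largest Jordan block has size 2, contributing (x − 1)^2
  λ = 4: largest Jordan block has size 1, contributing (x − 4)

So m_A(x) = (x - 4)*(x - 1)^2 = x^3 - 6*x^2 + 9*x - 4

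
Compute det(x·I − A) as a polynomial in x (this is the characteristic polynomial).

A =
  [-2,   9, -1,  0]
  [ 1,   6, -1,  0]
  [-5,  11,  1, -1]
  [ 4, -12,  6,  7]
x^4 - 12*x^3 + 30*x^2 + 100*x - 375

Expanding det(x·I − A) (e.g. by cofactor expansion or by noting that A is similar to its Jordan form J, which has the same characteristic polynomial as A) gives
  χ_A(x) = x^4 - 12*x^3 + 30*x^2 + 100*x - 375
which factors as (x - 5)^3*(x + 3). The eigenvalues (with algebraic multiplicities) are λ = -3 with multiplicity 1, λ = 5 with multiplicity 3.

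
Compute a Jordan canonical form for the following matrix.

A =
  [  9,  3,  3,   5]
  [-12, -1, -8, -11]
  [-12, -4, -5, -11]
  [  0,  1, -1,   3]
J_1(-3) ⊕ J_3(3)

The characteristic polynomial is
  det(x·I − A) = x^4 - 6*x^3 + 54*x - 81 = (x - 3)^3*(x + 3)

Eigenvalues and multiplicities (the geometric multiplicity of λ is n − rank(A − λI), which equals the number of Jordan blocks for λ):
  λ = -3: algebraic multiplicity = 1, geometric multiplicity = 1
  λ = 3: algebraic multiplicity = 3, geometric multiplicity = 1

Determining the block sizes for each eigenvalue:
  λ = -3: one block (gm = 1), so the single block has size am = 1 → block sizes [1]
  λ = 3: one block (gm = 1), so the single block has size am = 3 → block sizes [3]

Assembling the blocks gives a Jordan form
J =
  [-3, 0, 0, 0]
  [ 0, 3, 1, 0]
  [ 0, 0, 3, 1]
  [ 0, 0, 0, 3]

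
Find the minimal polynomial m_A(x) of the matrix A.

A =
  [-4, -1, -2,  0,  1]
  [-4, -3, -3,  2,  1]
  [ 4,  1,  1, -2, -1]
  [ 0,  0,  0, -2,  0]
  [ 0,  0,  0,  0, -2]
x^3 + 6*x^2 + 12*x + 8

The characteristic polynomial is χ_A(x) = (x + 2)^5, so the eigenvalues are known. The minimal polynomial is
  m_A(x) = Π_λ (x − λ)^{k_λ}
where k_λ is the size of the *largest* Jordan block for λ (equivalently, the smallest k with (A − λI)^k v = 0 for every generalised eigenvector v of λ).

  λ = -2: largest Jordan block has size 3, contributing (x + 2)^3

So m_A(x) = (x + 2)^3 = x^3 + 6*x^2 + 12*x + 8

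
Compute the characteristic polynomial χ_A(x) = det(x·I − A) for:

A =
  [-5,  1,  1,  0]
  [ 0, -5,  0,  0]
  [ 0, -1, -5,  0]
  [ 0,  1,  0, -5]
x^4 + 20*x^3 + 150*x^2 + 500*x + 625

Expanding det(x·I − A) (e.g. by cofactor expansion or by noting that A is similar to its Jordan form J, which has the same characteristic polynomial as A) gives
  χ_A(x) = x^4 + 20*x^3 + 150*x^2 + 500*x + 625
which factors as (x + 5)^4. The eigenvalues (with algebraic multiplicities) are λ = -5 with multiplicity 4.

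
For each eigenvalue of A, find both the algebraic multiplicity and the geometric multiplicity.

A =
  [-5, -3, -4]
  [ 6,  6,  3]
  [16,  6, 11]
λ = 3: alg = 2, geom = 1; λ = 6: alg = 1, geom = 1

Step 1 — factor the characteristic polynomial to read off the algebraic multiplicities:
  χ_A(x) = (x - 6)*(x - 3)^2

Step 2 — compute geometric multiplicities via the rank-nullity identity g(λ) = n − rank(A − λI):
  rank(A − (3)·I) = 2, so dim ker(A − (3)·I) = n − 2 = 1
  rank(A − (6)·I) = 2, so dim ker(A − (6)·I) = n − 2 = 1

Summary:
  λ = 3: algebraic multiplicity = 2, geometric multiplicity = 1
  λ = 6: algebraic multiplicity = 1, geometric multiplicity = 1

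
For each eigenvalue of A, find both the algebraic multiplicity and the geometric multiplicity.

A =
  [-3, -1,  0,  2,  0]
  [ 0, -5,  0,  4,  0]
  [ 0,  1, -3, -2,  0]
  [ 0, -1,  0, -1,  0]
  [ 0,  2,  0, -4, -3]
λ = -3: alg = 5, geom = 4

Step 1 — factor the characteristic polynomial to read off the algebraic multiplicities:
  χ_A(x) = (x + 3)^5

Step 2 — compute geometric multiplicities via the rank-nullity identity g(λ) = n − rank(A − λI):
  rank(A − (-3)·I) = 1, so dim ker(A − (-3)·I) = n − 1 = 4

Summary:
  λ = -3: algebraic multiplicity = 5, geometric multiplicity = 4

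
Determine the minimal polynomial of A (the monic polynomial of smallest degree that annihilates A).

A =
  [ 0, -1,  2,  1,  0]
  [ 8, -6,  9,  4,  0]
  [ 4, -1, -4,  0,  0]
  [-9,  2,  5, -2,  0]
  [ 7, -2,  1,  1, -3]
x^2 + 6*x + 9

The characteristic polynomial is χ_A(x) = (x + 3)^5, so the eigenvalues are known. The minimal polynomial is
  m_A(x) = Π_λ (x − λ)^{k_λ}
where k_λ is the size of the *largest* Jordan block for λ (equivalently, the smallest k with (A − λI)^k v = 0 for every generalised eigenvector v of λ).

  λ = -3: largest Jordan block has size 2, contributing (x + 3)^2

So m_A(x) = (x + 3)^2 = x^2 + 6*x + 9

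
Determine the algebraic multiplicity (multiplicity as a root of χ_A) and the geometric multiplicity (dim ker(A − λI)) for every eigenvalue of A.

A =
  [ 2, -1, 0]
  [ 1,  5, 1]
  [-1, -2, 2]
λ = 3: alg = 3, geom = 1

Step 1 — factor the characteristic polynomial to read off the algebraic multiplicities:
  χ_A(x) = (x - 3)^3

Step 2 — compute geometric multiplicities via the rank-nullity identity g(λ) = n − rank(A − λI):
  rank(A − (3)·I) = 2, so dim ker(A − (3)·I) = n − 2 = 1

Summary:
  λ = 3: algebraic multiplicity = 3, geometric multiplicity = 1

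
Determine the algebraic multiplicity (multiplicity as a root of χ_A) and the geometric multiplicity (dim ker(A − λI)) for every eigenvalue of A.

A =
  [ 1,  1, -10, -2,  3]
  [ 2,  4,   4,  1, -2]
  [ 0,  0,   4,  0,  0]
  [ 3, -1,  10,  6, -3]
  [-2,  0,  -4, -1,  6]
λ = 4: alg = 4, geom = 3; λ = 5: alg = 1, geom = 1

Step 1 — factor the characteristic polynomial to read off the algebraic multiplicities:
  χ_A(x) = (x - 5)*(x - 4)^4

Step 2 — compute geometric multiplicities via the rank-nullity identity g(λ) = n − rank(A − λI):
  rank(A − (4)·I) = 2, so dim ker(A − (4)·I) = n − 2 = 3
  rank(A − (5)·I) = 4, so dim ker(A − (5)·I) = n − 4 = 1

Summary:
  λ = 4: algebraic multiplicity = 4, geometric multiplicity = 3
  λ = 5: algebraic multiplicity = 1, geometric multiplicity = 1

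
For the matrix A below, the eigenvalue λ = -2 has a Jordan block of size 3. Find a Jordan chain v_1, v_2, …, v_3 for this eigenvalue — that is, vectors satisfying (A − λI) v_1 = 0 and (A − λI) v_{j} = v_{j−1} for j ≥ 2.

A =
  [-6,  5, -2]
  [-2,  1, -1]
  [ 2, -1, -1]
A Jordan chain for λ = -2 of length 3:
v_1 = (2, 0, -4)ᵀ
v_2 = (-4, -2, 2)ᵀ
v_3 = (1, 0, 0)ᵀ

Let N = A − (-2)·I. We want v_3 with N^3 v_3 = 0 but N^2 v_3 ≠ 0; then v_{j-1} := N · v_j for j = 3, …, 2.

Pick v_3 = (1, 0, 0)ᵀ.
Then v_2 = N · v_3 = (-4, -2, 2)ᵀ.
Then v_1 = N · v_2 = (2, 0, -4)ᵀ.

Sanity check: (A − (-2)·I) v_1 = (0, 0, 0)ᵀ = 0. ✓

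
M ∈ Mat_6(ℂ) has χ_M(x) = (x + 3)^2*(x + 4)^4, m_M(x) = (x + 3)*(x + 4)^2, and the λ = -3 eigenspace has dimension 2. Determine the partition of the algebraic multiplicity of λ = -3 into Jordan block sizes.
Block sizes for λ = -3: [1, 1]

Step 1 — from the characteristic polynomial, algebraic multiplicity of λ = -3 is 2. From dim ker(M − (-3)·I) = 2, there are exactly 2 Jordan blocks for λ = -3.
Step 2 — from the minimal polynomial, the factor (x + 3) tells us the largest block for λ = -3 has size 1.
Step 3 — with total size 2, 2 blocks, and largest block 1, the block sizes (in nonincreasing order) are [1, 1].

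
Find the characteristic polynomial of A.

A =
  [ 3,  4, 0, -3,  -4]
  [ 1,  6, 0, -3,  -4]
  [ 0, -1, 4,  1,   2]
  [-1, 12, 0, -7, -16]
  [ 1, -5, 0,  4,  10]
x^5 - 16*x^4 + 100*x^3 - 304*x^2 + 448*x - 256

Expanding det(x·I − A) (e.g. by cofactor expansion or by noting that A is similar to its Jordan form J, which has the same characteristic polynomial as A) gives
  χ_A(x) = x^5 - 16*x^4 + 100*x^3 - 304*x^2 + 448*x - 256
which factors as (x - 4)^3*(x - 2)^2. The eigenvalues (with algebraic multiplicities) are λ = 2 with multiplicity 2, λ = 4 with multiplicity 3.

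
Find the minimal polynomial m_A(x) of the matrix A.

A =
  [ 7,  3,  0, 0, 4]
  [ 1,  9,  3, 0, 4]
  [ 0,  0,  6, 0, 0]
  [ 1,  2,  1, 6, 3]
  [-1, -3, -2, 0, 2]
x^3 - 18*x^2 + 108*x - 216

The characteristic polynomial is χ_A(x) = (x - 6)^5, so the eigenvalues are known. The minimal polynomial is
  m_A(x) = Π_λ (x − λ)^{k_λ}
where k_λ is the size of the *largest* Jordan block for λ (equivalently, the smallest k with (A − λI)^k v = 0 for every generalised eigenvector v of λ).

  λ = 6: largest Jordan block has size 3, contributing (x − 6)^3

So m_A(x) = (x - 6)^3 = x^3 - 18*x^2 + 108*x - 216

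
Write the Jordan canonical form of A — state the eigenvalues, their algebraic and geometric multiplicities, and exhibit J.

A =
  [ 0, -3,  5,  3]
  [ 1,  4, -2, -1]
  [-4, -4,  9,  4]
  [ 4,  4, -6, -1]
J_3(3) ⊕ J_1(3)

The characteristic polynomial is
  det(x·I − A) = x^4 - 12*x^3 + 54*x^2 - 108*x + 81 = (x - 3)^4

Eigenvalues and multiplicities (the geometric multiplicity of λ is n − rank(A − λI), which equals the number of Jordan blocks for λ):
  λ = 3: algebraic multiplicity = 4, geometric multiplicity = 2

Determining the block sizes for each eigenvalue:
  λ = 3: with am = 4 and gm = 2, the partition is not yet determined (e.g. several partitions of 4 into 2 parts exist). Let N = A − (3)·I. Computing rank(N^1) = 2, rank(N^2) = 1, rank(N^3) = 0; the number of blocks of size ≥ j is rank(N^{j−1}) − rank(N^j), giving [2, 1, 1]. So we have 1 block(s) of size 3, 1 block(s) of size 1 → block sizes [3, 1]

Assembling the blocks gives a Jordan form
J =
  [3, 1, 0, 0]
  [0, 3, 1, 0]
  [0, 0, 3, 0]
  [0, 0, 0, 3]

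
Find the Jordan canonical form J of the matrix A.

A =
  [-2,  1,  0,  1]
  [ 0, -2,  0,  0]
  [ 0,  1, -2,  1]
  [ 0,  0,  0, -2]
J_2(-2) ⊕ J_1(-2) ⊕ J_1(-2)

The characteristic polynomial is
  det(x·I − A) = x^4 + 8*x^3 + 24*x^2 + 32*x + 16 = (x + 2)^4

Eigenvalues and multiplicities (the geometric multiplicity of λ is n − rank(A − λI), which equals the number of Jordan blocks for λ):
  λ = -2: algebraic multiplicity = 4, geometric multiplicity = 3

Determining the block sizes for each eigenvalue:
  λ = -2: 3 blocks summing to 4 forces exactly one block of size 2 and the rest size 1 → block sizes [2, 1, 1]

Assembling the blocks gives a Jordan form
J =
  [-2,  1,  0,  0]
  [ 0, -2,  0,  0]
  [ 0,  0, -2,  0]
  [ 0,  0,  0, -2]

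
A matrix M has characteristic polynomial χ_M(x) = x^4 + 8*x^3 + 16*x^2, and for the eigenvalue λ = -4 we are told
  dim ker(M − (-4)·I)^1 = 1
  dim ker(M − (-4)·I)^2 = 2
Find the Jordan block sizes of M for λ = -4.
Block sizes for λ = -4: [2]

From the dimensions of kernels of powers, the number of Jordan blocks of size at least j is d_j − d_{j−1} where d_j = dim ker(N^j) (with d_0 = 0). Computing the differences gives [1, 1].
The number of blocks of size exactly k is (#blocks of size ≥ k) − (#blocks of size ≥ k + 1), so the partition is: 1 block(s) of size 2.
In nonincreasing order the block sizes are [2].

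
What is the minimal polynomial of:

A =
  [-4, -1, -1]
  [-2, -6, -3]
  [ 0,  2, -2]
x^3 + 12*x^2 + 48*x + 64

The characteristic polynomial is χ_A(x) = (x + 4)^3, so the eigenvalues are known. The minimal polynomial is
  m_A(x) = Π_λ (x − λ)^{k_λ}
where k_λ is the size of the *largest* Jordan block for λ (equivalently, the smallest k with (A − λI)^k v = 0 for every generalised eigenvector v of λ).

  λ = -4: largest Jordan block has size 3, contributing (x + 4)^3

So m_A(x) = (x + 4)^3 = x^3 + 12*x^2 + 48*x + 64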